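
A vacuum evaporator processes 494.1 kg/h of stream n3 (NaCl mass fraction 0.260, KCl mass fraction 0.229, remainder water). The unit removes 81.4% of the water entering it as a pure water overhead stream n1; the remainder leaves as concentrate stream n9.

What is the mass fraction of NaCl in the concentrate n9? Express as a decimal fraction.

0.445

NaCl is not removed: 494.1×0.260 = 128.47 kg/h of NaCl enters n9.
water entering = 494.1×0.511 = 252.49 kg/h; overhead removed = 0.814×252.49 = 205.52 kg/h.
Concentrate = 494.1 − 205.52 = 288.58 kg/h.
Mass fraction = 128.47/288.58 = 0.445.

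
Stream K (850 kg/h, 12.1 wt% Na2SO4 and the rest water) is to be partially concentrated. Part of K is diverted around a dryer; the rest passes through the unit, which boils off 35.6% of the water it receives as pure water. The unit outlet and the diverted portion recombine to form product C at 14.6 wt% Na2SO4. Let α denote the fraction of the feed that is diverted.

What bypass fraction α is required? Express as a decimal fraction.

0.453

All 850×0.121 = 102.85 kg/h of Na2SO4 reaches C, so C = 102.85/0.146 = 704.45 kg/h and vapour = 145.55 kg/h.
The evaporator receives (1−α)·850 of feed at 0.879 water and removes 0.356 of that water:
0.356×0.879×(1−α)×850 = 145.55
(1−α) = 145.55/265.99 = 0.5472;  α = 0.4528.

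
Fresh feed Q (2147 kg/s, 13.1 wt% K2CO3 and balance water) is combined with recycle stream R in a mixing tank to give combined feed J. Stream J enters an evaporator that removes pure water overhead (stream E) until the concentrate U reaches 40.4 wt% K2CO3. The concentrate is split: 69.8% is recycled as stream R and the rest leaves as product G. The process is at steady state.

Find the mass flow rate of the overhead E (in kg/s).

Overall K2CO3 balance (none leaves overhead): K2CO3 in fresh feed = K2CO3 in product, i.e. 2147×0.131 = (1−0.698)·U·0.404.
U = 281.26/(0.404×0.302) = 2305.2 kg/s.
Recycle R = 0.698×2305.2 = 1609.1 kg/s.
Combined feed J = 2147 + 1609.1 = 3756.1 kg/s.
Overhead E = J − U = 3756.1 − 2305.2 = 1450.8 kg/s.

1451 kg/s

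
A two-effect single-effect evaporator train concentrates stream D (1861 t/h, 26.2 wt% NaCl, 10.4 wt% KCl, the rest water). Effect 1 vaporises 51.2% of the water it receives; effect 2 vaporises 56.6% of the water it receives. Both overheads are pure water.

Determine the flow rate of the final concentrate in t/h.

931 t/h

water in feed = 1861×0.634 = 1179.9 t/h.
After stage 1: water left = (1−0.512)×1179.9 = 575.78; stream total = 1256.9 t/h.
After stage 2: water left = (1−0.566)×575.78 = 249.89; final concentrate = 931.01 t/h.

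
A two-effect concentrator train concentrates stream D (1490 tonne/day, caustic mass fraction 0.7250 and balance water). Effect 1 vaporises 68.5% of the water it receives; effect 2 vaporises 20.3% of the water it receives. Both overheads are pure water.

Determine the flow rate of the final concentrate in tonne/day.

water in feed = 1490×0.275 = 409.75 tonne/day.
After stage 1: water left = (1−0.685)×409.75 = 129.07; stream total = 1209.3 tonne/day.
After stage 2: water left = (1−0.203)×129.07 = 102.87; final concentrate = 1183.1 tonne/day.

1183 tonne/day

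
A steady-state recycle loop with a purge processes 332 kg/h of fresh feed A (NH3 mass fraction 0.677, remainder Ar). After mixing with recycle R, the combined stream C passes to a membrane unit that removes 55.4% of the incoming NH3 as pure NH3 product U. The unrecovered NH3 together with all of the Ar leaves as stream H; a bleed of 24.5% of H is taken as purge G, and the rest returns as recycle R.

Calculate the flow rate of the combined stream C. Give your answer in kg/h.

776.6 kg/h

Ar enters only via A and leaves only via the purge: 332×0.323 = 0.245×(Ar in H), and the membrane unit passes all Ar, so Ar in C = Ar in H = 437.7 kg/h.
NH3 in C: m_A = 332×0.677 + (1−0.245)·(1−0.554)·m_A, so m_A = 224.76/0.6633 = 338.87 kg/h.
C = 338.87 + 437.7 = 776.57 kg/h.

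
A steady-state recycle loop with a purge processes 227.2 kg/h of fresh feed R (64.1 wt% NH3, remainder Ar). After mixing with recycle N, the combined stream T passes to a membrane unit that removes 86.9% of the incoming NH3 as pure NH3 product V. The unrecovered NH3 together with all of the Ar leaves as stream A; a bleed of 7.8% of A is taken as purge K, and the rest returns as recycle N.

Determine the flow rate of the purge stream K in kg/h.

Ar enters only via R and leaves only via the purge: 227.2×0.359 = 0.078×(Ar in A), and the membrane unit passes all Ar, so Ar in T = Ar in A = 1045.7 kg/h.
NH3 in T: m_A = 227.2×0.641 + (1−0.078)·(1−0.869)·m_A, so m_A = 145.64/0.8792 = 165.64 kg/h.
A = (1−0.869)×165.64 + 1045.7 = 1067.4 kg/h.
Purge K = 0.078×1067.4 = 83.257 kg/h.

83.26 kg/h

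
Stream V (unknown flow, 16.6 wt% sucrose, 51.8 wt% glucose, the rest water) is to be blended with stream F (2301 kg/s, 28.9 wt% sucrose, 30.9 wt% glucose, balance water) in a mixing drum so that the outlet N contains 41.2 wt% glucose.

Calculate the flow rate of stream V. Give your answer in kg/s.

Let V be the unknown flow. Total out = 2301 + V.
glucose balance: 711.01 + 0.518·V = 0.412·(2301 + V)
(0.518 − 0.412)·V = 0.412×2301 − 711.01 = 237
V = 237 / 0.106 = 2235.9 kg/s

2236 kg/s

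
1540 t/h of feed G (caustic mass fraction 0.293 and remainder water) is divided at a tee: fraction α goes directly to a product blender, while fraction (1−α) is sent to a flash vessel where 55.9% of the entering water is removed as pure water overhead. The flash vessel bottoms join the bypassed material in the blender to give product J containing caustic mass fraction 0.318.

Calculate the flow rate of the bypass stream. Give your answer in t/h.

All 1540×0.293 = 451.22 t/h of caustic reaches J, so J = 451.22/0.318 = 1418.9 t/h and vapour = 121.07 t/h.
The evaporator receives (1−α)·1540 of feed at 0.707 water and removes 0.559 of that water:
0.559×0.707×(1−α)×1540 = 121.07
(1−α) = 121.07/608.63 = 0.1989;  α = 0.8011.
Bypass flow = 0.8011×1540 = 1233.7 t/h.

1234 t/h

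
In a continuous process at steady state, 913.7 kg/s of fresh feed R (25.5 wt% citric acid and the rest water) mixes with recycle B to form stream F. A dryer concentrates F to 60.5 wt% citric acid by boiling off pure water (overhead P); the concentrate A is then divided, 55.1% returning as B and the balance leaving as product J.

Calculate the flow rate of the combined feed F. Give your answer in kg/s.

Overall citric acid balance (none leaves overhead): citric acid in fresh feed = citric acid in product, i.e. 913.7×0.255 = (1−0.551)·A·0.605.
A = 232.99/(0.605×0.449) = 857.71 kg/s.
Recycle B = 0.551×857.71 = 472.6 kg/s.
Combined feed F = 913.7 + 472.6 = 1386.3 kg/s.

1386 kg/s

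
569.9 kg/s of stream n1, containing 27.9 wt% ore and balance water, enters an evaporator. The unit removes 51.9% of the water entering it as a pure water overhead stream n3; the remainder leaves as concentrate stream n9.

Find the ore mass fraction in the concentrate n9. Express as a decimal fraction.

ore is not removed: 569.9×0.279 = 159 kg/s of ore enters n9.
water entering = 569.9×0.721 = 410.9 kg/s; overhead removed = 0.519×410.9 = 213.26 kg/s.
Concentrate = 569.9 − 213.26 = 356.64 kg/s.
Mass fraction = 159/356.64 = 0.4458.

0.4458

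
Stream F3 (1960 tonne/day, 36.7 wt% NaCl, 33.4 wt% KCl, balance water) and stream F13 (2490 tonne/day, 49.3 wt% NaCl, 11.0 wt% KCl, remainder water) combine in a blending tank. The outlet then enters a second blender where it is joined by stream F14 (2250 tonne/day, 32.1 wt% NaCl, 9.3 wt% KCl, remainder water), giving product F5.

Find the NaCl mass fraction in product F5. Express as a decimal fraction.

0.398

Overall, product flow = 6700 tonne/day.
NaCl in = 1960×0.367 + 2490×0.493 + 2250×0.321 = 2669.1 tonne/day.
NaCl fraction in F5 = 0.398.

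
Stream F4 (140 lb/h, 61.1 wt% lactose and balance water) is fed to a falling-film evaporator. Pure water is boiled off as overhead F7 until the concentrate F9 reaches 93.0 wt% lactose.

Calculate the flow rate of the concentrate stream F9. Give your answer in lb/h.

91.98 lb/h

lactose is conserved: 140×0.611 = 85.54 lb/h all reports to the concentrate.
Concentrate = 85.54/(target fraction) = 91.978 lb/h.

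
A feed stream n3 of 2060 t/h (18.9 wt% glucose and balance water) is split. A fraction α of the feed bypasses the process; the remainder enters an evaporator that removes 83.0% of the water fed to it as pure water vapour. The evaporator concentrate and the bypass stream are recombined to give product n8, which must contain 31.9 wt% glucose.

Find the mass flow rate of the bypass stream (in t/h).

812.8 t/h

All 2060×0.189 = 389.34 t/h of glucose reaches n8, so n8 = 389.34/0.319 = 1220.5 t/h and vapour = 839.5 t/h.
The evaporator receives (1−α)·2060 of feed at 0.811 water and removes 0.830 of that water:
0.830×0.811×(1−α)×2060 = 839.5
(1−α) = 839.5/1386.6 = 0.6054;  α = 0.3946.
Bypass flow = 0.3946×2060 = 812.84 t/h.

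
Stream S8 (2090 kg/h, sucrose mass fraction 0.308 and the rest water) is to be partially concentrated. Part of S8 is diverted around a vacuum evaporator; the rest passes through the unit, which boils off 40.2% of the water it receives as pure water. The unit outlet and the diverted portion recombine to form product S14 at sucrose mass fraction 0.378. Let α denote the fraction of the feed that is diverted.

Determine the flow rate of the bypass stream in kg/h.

All 2090×0.308 = 643.72 kg/h of sucrose reaches S14, so S14 = 643.72/0.378 = 1703 kg/h and vapour = 387.04 kg/h.
The evaporator receives (1−α)·2090 of feed at 0.692 water and removes 0.402 of that water:
0.402×0.692×(1−α)×2090 = 387.04
(1−α) = 387.04/581.4 = 0.6657;  α = 0.3343.
Bypass flow = 0.3343×2090 = 698.7 kg/h.

698.7 kg/h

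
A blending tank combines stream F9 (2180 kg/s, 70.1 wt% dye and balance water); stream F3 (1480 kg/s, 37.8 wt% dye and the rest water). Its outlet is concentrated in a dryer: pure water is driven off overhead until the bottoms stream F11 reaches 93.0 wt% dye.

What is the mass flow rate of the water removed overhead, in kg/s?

dye entering = 2180×0.701 + 1480×0.378 = 2087.6 kg/s.
All dye reports to F11, so F11 = 2087.6/0.930 = 2244.8 kg/s.
Total feed = 3660 kg/s; overhead = 3660 − 2244.8 = 1415.2 kg/s.

1415 kg/s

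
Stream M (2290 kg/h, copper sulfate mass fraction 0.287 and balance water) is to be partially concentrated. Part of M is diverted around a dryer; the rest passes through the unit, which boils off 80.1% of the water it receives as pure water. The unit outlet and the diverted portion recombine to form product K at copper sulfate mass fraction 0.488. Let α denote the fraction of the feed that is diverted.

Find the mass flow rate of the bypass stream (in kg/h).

All 2290×0.287 = 657.23 kg/h of copper sulfate reaches K, so K = 657.23/0.488 = 1346.8 kg/h and vapour = 943.22 kg/h.
The evaporator receives (1−α)·2290 of feed at 0.713 water and removes 0.801 of that water:
0.801×0.713×(1−α)×2290 = 943.22
(1−α) = 943.22/1307.8 = 0.7212;  α = 0.2788.
Bypass flow = 0.2788×2290 = 638.46 kg/h.

638.5 kg/h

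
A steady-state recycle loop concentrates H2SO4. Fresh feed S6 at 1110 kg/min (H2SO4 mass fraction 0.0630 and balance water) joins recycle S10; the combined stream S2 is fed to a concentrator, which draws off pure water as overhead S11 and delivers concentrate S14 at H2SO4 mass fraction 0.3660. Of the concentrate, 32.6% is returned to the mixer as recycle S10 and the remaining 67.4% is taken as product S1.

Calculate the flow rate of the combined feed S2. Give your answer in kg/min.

Overall H2SO4 balance (none leaves overhead): H2SO4 in fresh feed = H2SO4 in product, i.e. 1110×0.063 = (1−0.326)·S14·0.366.
S14 = 69.93/(0.366×0.674) = 283.48 kg/min.
Recycle S10 = 0.326×283.48 = 92.415 kg/min.
Combined feed S2 = 1110 + 92.415 = 1202.4 kg/min.

1202 kg/min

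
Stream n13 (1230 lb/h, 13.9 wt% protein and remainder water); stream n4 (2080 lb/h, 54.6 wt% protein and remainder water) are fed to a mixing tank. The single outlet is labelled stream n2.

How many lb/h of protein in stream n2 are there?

protein out = protein in = 1230×0.139 + 2080×0.546 = 1306.7 lb/h.

1307 lb/h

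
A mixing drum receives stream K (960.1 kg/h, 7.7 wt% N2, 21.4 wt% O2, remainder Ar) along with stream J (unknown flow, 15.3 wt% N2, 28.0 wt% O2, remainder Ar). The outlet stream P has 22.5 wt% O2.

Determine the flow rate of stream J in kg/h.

192 kg/h

Let J be the unknown flow. Total out = 960.1 + J.
O2 balance: 205.46 + 0.280·J = 0.225·(960.1 + J)
(0.280 − 0.225)·J = 0.225×960.1 − 205.46 = 10.561
J = 10.561 / 0.055 = 192.02 kg/h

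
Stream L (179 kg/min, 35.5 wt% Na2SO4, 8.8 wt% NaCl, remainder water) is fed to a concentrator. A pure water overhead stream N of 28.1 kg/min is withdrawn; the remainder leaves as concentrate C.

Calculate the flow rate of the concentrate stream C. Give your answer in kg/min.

Concentrate = 179 − 28.1 = 150.9 kg/min.

150.9 kg/min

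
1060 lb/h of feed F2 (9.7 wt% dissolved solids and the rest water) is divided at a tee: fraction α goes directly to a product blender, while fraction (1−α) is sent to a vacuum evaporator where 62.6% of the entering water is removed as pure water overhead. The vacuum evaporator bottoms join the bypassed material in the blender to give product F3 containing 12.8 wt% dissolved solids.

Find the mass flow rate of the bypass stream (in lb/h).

605.9 lb/h

All 1060×0.097 = 102.82 lb/h of dissolved solids reaches F3, so F3 = 102.82/0.128 = 803.28 lb/h and vapour = 256.72 lb/h.
The evaporator receives (1−α)·1060 of feed at 0.903 water and removes 0.626 of that water:
0.626×0.903×(1−α)×1060 = 256.72
(1−α) = 256.72/599.19 = 0.4284;  α = 0.5716.
Bypass flow = 0.5716×1060 = 605.85 lb/h.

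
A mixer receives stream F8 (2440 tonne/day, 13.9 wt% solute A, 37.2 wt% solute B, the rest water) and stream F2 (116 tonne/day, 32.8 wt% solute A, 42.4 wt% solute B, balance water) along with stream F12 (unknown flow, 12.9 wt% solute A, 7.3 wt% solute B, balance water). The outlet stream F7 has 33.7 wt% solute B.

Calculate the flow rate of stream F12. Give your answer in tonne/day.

361.7 tonne/day

Let F12 be the unknown flow. Total out = 2556 + F12.
solute B balance: 956.86 + 0.073·F12 = 0.337·(2556 + F12)
(0.073 − 0.337)·F12 = 0.337×2556 − 956.86 = -95.492
F12 = -95.492 / -0.264 = 361.71 tonne/day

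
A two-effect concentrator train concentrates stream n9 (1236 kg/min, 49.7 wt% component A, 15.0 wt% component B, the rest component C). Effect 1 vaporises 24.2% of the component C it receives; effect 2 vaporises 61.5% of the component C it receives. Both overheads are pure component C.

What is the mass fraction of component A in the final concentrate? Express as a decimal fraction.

0.663

component C in feed = 1236×0.353 = 436.31 kg/min.
After stage 1: component C left = (1−0.242)×436.31 = 330.72; stream total = 1130.4 kg/min.
After stage 2: component C left = (1−0.615)×330.72 = 127.33; final concentrate = 927.02 kg/min.
component A fraction = 614.29/927.02 = 0.663.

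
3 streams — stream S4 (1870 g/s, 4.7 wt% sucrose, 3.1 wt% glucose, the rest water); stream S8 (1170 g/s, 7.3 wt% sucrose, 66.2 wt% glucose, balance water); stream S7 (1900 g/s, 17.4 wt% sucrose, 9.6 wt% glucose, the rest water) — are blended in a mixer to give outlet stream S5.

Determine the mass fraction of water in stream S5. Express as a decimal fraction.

Total flow out = 1870 + 1170 + 1900 = 4940 g/s.
water in = 1870×0.922 + 1170×0.265 + 1900×0.730 = 3421.2 g/s.
water mass fraction in S5 = 3421.2/4940 = 0.693.

0.693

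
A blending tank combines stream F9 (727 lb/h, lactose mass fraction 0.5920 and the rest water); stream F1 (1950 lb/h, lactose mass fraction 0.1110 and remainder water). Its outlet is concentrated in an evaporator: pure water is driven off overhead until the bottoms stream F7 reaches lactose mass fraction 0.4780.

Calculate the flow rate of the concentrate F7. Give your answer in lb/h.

1353 lb/h

lactose entering = 727×0.592 + 1950×0.111 = 646.83 lb/h.
All lactose reports to F7, so F7 = 646.83/0.478 = 1353.2 lb/h.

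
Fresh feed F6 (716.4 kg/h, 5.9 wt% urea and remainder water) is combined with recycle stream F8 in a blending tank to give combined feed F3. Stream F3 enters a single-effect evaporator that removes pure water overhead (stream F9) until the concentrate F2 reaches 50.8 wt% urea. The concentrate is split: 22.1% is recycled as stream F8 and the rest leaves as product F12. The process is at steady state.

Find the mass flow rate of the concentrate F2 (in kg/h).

Overall urea balance (none leaves overhead): urea in fresh feed = urea in product, i.e. 716.4×0.059 = (1−0.221)·F2·0.508.
F2 = 42.268/(0.508×0.779) = 106.81 kg/h.

106.8 kg/h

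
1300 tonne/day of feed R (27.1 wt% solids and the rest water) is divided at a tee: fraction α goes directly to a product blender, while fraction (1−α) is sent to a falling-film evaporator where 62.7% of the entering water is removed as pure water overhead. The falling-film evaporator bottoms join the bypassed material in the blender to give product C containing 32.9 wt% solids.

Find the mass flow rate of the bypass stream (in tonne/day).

798.6 tonne/day

All 1300×0.271 = 352.3 tonne/day of solids reaches C, so C = 352.3/0.329 = 1070.8 tonne/day and vapour = 229.18 tonne/day.
The evaporator receives (1−α)·1300 of feed at 0.729 water and removes 0.627 of that water:
0.627×0.729×(1−α)×1300 = 229.18
(1−α) = 229.18/594.21 = 0.3857;  α = 0.6143.
Bypass flow = 0.6143×1300 = 798.6 tonne/day.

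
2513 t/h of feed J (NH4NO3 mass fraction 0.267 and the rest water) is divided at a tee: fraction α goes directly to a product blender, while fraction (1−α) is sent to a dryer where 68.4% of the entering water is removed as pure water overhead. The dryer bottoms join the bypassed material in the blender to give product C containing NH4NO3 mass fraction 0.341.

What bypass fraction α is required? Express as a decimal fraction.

0.567

All 2513×0.267 = 670.97 t/h of NH4NO3 reaches C, so C = 670.97/0.341 = 1967.7 t/h and vapour = 545.34 t/h.
The evaporator receives (1−α)·2513 of feed at 0.733 water and removes 0.684 of that water:
0.684×0.733×(1−α)×2513 = 545.34
(1−α) = 545.34/1259.9 = 0.4328;  α = 0.5672.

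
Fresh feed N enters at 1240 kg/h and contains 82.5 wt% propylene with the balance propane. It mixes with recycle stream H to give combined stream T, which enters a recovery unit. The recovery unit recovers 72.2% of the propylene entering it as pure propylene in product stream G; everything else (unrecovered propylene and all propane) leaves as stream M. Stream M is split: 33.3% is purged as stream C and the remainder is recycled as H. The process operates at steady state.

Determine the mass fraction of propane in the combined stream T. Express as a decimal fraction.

propane enters only via N and leaves only via the purge: 1240×0.175 = 0.333×(propane in M), and the recovery unit passes all propane, so propane in T = propane in M = 651.65 kg/h.
propylene in T: m_A = 1240×0.825 + (1−0.333)·(1−0.722)·m_A, so m_A = 1023/0.8146 = 1255.9 kg/h.
T = 1255.9 + 651.65 = 1907.5 kg/h.
propane fraction in T = 651.65/1907.5 = 0.3416.

0.3416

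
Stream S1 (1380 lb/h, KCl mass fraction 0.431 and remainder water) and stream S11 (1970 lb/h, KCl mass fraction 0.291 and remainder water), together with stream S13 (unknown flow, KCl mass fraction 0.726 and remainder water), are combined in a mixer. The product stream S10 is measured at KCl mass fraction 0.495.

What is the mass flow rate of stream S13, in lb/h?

2122 lb/h

Let S13 be the unknown flow. Total out = 3350 + S13.
KCl balance: 1168 + 0.726·S13 = 0.495·(3350 + S13)
(0.726 − 0.495)·S13 = 0.495×3350 − 1168 = 490.2
S13 = 490.2 / 0.231 = 2122.1 lb/h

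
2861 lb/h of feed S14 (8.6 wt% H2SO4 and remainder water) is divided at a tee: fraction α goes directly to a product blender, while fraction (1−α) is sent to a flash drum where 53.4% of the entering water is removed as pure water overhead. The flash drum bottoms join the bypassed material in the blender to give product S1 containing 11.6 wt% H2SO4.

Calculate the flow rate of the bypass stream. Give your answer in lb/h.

All 2861×0.086 = 246.05 lb/h of H2SO4 reaches S1, so S1 = 246.05/0.116 = 2121.1 lb/h and vapour = 739.91 lb/h.
The evaporator receives (1−α)·2861 of feed at 0.914 water and removes 0.534 of that water:
0.534×0.914×(1−α)×2861 = 739.91
(1−α) = 739.91/1396.4 = 0.5299;  α = 0.4701.
Bypass flow = 0.4701×2861 = 1345 lb/h.

1345 lb/h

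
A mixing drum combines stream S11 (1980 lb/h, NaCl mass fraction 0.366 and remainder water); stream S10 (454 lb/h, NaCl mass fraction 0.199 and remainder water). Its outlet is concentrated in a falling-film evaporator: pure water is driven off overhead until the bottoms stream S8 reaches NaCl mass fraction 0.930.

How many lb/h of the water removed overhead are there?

1558 lb/h

NaCl entering = 1980×0.366 + 454×0.199 = 815.03 lb/h.
All NaCl reports to S8, so S8 = 815.03/0.930 = 876.37 lb/h.
Total feed = 2434 lb/h; overhead = 2434 − 876.37 = 1557.6 lb/h.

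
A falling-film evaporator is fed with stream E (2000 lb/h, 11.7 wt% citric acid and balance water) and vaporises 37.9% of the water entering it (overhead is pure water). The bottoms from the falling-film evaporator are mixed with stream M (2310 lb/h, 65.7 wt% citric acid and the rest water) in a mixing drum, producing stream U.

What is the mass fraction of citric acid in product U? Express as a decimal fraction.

0.481

Vapour removed = 0.379×0.883×2000 = 669.31 lb/h; concentrate = 1330.7 lb/h.
citric acid reaching the mixer = 234 (from concentrate) + 2310×0.657 = 1751.7 lb/h.
Product flow = 1330.7 + 2310 = 3640.7 lb/h; citric acid fraction = 0.481.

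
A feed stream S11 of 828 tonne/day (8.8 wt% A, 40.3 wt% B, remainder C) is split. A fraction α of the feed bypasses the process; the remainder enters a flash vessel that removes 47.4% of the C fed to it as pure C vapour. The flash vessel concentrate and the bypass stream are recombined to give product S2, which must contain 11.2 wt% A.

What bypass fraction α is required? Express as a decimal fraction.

0.112

All 828×0.088 = 72.864 tonne/day of A reaches S2, so S2 = 72.864/0.112 = 650.57 tonne/day and vapour = 177.43 tonne/day.
The evaporator receives (1−α)·828 of feed at 0.509 C and removes 0.474 of that C:
0.474×0.509×(1−α)×828 = 177.43
(1−α) = 177.43/199.77 = 0.8882;  α = 0.1118.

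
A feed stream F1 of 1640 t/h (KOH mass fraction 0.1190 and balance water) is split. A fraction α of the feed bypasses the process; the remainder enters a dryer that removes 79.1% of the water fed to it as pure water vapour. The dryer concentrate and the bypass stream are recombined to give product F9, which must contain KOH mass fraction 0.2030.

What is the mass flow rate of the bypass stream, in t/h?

All 1640×0.119 = 195.16 t/h of KOH reaches F9, so F9 = 195.16/0.203 = 961.38 t/h and vapour = 678.62 t/h.
The evaporator receives (1−α)·1640 of feed at 0.881 water and removes 0.791 of that water:
0.791×0.881×(1−α)×1640 = 678.62
(1−α) = 678.62/1142.9 = 0.5938;  α = 0.4062.
Bypass flow = 0.4062×1640 = 666.19 t/h.

666.2 t/h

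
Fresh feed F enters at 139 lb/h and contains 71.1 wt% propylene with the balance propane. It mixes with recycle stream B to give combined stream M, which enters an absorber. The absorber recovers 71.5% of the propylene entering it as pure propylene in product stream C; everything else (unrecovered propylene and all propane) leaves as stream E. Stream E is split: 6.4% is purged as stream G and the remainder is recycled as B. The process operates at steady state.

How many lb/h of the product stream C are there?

96.37 lb/h

propylene in M: m_A = 139×0.711 + (1−0.064)·(1−0.715)·m_A, so m_A = 98.829/0.7332 = 134.78 lb/h.
Product C = 0.715×134.78 = 96.371 lb/h.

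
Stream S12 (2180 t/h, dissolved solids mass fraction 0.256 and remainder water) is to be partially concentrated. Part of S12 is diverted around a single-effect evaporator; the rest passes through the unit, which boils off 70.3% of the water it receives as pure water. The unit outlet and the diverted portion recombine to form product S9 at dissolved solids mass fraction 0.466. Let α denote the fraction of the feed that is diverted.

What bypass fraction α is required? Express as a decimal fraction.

All 2180×0.256 = 558.08 t/h of dissolved solids reaches S9, so S9 = 558.08/0.466 = 1197.6 t/h and vapour = 982.4 t/h.
The evaporator receives (1−α)·2180 of feed at 0.744 water and removes 0.703 of that water:
0.703×0.744×(1−α)×2180 = 982.4
(1−α) = 982.4/1140.2 = 0.8616;  α = 0.1384.

0.138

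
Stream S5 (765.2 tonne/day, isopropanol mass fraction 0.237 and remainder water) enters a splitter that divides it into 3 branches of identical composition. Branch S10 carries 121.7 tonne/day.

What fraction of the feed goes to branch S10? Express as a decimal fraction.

Fraction to S10 = 121.7/765.2 = 0.1590.

0.159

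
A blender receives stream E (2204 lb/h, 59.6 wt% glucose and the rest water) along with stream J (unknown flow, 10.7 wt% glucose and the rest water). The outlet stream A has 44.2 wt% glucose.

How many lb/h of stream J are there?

Let J be the unknown flow. Total out = 2204 + J.
glucose balance: 1313.6 + 0.107·J = 0.442·(2204 + J)
(0.107 − 0.442)·J = 0.442×2204 − 1313.6 = -339.42
J = -339.42 / -0.335 = 1013.2 lb/h

1013 lb/h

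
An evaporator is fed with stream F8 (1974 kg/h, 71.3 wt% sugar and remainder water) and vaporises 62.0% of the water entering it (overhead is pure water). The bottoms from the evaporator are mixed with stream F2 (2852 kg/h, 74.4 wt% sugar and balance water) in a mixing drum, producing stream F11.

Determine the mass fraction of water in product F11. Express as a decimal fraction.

0.2113

Vapour removed = 0.620×0.287×1974 = 351.25 kg/h; concentrate = 1622.7 kg/h.
water reaching the mixer = 215.28 (from concentrate) + 2852×0.256 = 945.4 kg/h.
Product flow = 1622.7 + 2852 = 4474.7 kg/h; water fraction = 0.2113.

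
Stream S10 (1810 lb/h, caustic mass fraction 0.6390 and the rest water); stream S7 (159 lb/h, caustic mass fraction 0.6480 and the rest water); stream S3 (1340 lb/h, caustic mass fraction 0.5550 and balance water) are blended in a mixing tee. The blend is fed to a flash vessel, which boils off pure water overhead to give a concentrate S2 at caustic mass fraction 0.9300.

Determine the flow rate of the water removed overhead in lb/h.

1155 lb/h

caustic entering = 1810×0.639 + 159×0.648 + 1340×0.555 = 2003.3 lb/h.
All caustic reports to S2, so S2 = 2003.3/0.930 = 2154.1 lb/h.
Total feed = 3309 lb/h; overhead = 3309 − 2154.1 = 1154.9 lb/h.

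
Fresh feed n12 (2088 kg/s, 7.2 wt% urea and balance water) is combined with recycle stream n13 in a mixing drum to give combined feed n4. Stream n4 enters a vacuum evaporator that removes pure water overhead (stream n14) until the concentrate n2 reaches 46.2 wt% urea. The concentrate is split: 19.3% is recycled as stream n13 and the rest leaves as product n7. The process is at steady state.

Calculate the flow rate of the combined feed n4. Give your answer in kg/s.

Overall urea balance (none leaves overhead): urea in fresh feed = urea in product, i.e. 2088×0.072 = (1−0.193)·n2·0.462.
n2 = 150.34/(0.462×0.807) = 403.23 kg/s.
Recycle n13 = 0.193×403.23 = 77.822 kg/s.
Combined feed n4 = 2088 + 77.822 = 2165.8 kg/s.

2166 kg/s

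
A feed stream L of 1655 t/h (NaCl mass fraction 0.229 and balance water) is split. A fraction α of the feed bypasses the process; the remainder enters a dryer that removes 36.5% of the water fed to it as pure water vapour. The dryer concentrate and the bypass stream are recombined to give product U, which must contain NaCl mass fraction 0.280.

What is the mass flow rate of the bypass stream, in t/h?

All 1655×0.229 = 379 t/h of NaCl reaches U, so U = 379/0.280 = 1353.6 t/h and vapour = 301.45 t/h.
The evaporator receives (1−α)·1655 of feed at 0.771 water and removes 0.365 of that water:
0.365×0.771×(1−α)×1655 = 301.45
(1−α) = 301.45/465.74 = 0.6472;  α = 0.3528.
Bypass flow = 0.3528×1655 = 583.82 t/h.

583.8 t/h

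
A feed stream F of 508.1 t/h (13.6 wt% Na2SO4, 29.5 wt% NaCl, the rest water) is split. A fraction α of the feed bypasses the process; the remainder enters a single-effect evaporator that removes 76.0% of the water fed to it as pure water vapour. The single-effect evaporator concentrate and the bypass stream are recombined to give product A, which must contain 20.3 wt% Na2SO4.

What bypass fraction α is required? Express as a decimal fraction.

0.237

All 508.1×0.136 = 69.102 t/h of Na2SO4 reaches A, so A = 69.102/0.203 = 340.4 t/h and vapour = 167.7 t/h.
The evaporator receives (1−α)·508.1 of feed at 0.569 water and removes 0.760 of that water:
0.760×0.569×(1−α)×508.1 = 167.7
(1−α) = 167.7/219.72 = 0.7632;  α = 0.2368.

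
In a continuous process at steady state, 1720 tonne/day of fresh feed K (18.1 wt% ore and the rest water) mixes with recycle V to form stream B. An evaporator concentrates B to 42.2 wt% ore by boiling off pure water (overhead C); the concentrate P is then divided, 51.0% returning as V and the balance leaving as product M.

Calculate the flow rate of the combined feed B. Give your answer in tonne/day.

Overall ore balance (none leaves overhead): ore in fresh feed = ore in product, i.e. 1720×0.181 = (1−0.510)·P·0.422.
P = 311.32/(0.422×0.490) = 1505.6 tonne/day.
Recycle V = 0.510×1505.6 = 767.84 tonne/day.
Combined feed B = 1720 + 767.84 = 2487.8 tonne/day.

2488 tonne/day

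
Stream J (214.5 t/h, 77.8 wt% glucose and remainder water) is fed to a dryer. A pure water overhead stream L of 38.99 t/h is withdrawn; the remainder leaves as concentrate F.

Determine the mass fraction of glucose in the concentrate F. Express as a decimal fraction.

0.9508

glucose is not removed: 214.5×0.778 = 166.88 t/h of glucose enters F.
Concentrate = 214.5 − 38.99 = 175.51 t/h.
Mass fraction = 166.88/175.51 = 0.9508.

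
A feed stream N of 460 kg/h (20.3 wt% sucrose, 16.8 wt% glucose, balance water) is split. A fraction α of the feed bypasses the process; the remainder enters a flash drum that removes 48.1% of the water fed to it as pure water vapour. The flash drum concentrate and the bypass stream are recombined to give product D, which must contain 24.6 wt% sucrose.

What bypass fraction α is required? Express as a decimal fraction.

0.422

All 460×0.203 = 93.38 kg/h of sucrose reaches D, so D = 93.38/0.246 = 379.59 kg/h and vapour = 80.407 kg/h.
The evaporator receives (1−α)·460 of feed at 0.629 water and removes 0.481 of that water:
0.481×0.629×(1−α)×460 = 80.407
(1−α) = 80.407/139.17 = 0.5777;  α = 0.4223.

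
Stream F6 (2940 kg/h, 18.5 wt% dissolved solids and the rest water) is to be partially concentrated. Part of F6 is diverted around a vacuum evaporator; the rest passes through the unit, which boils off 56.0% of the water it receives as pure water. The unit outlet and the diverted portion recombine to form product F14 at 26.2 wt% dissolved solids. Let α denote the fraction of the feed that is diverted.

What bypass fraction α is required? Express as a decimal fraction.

All 2940×0.185 = 543.9 kg/h of dissolved solids reaches F14, so F14 = 543.9/0.262 = 2076 kg/h and vapour = 864.05 kg/h.
The evaporator receives (1−α)·2940 of feed at 0.815 water and removes 0.560 of that water:
0.560×0.815×(1−α)×2940 = 864.05
(1−α) = 864.05/1341.8 = 0.6439;  α = 0.3561.

0.356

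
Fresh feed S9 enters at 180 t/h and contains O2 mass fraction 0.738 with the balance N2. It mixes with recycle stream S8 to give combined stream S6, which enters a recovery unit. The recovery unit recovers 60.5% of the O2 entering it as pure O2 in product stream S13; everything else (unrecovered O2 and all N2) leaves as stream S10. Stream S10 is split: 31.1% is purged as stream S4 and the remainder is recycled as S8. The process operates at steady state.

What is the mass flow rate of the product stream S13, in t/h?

110.4 t/h

O2 in S6: m_A = 180×0.738 + (1−0.311)·(1−0.605)·m_A, so m_A = 132.84/0.7278 = 182.51 t/h.
Product S13 = 0.605×182.51 = 110.42 t/h.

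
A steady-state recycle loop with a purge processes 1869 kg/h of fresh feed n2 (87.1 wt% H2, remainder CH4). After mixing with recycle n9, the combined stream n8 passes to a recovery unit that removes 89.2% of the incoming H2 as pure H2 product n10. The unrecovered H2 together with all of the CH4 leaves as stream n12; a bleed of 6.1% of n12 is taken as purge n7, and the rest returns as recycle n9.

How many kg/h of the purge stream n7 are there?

CH4 enters only via n2 and leaves only via the purge: 1869×0.129 = 0.061×(CH4 in n12), and the recovery unit passes all CH4, so CH4 in n8 = CH4 in n12 = 3952.5 kg/h.
H2 in n8: m_A = 1869×0.871 + (1−0.061)·(1−0.892)·m_A, so m_A = 1627.9/0.8986 = 1811.6 kg/h.
n12 = (1−0.892)×1811.6 + 3952.5 = 4148.1 kg/h.
Purge n7 = 0.061×4148.1 = 253.04 kg/h.

253 kg/h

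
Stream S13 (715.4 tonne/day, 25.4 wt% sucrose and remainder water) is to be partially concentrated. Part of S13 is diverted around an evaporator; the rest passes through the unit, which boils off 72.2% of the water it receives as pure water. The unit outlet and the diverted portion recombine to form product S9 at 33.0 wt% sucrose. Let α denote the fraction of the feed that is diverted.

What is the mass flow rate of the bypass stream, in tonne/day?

409.5 tonne/day

All 715.4×0.254 = 181.71 tonne/day of sucrose reaches S9, so S9 = 181.71/0.330 = 550.64 tonne/day and vapour = 164.76 tonne/day.
The evaporator receives (1−α)·715.4 of feed at 0.746 water and removes 0.722 of that water:
0.722×0.746×(1−α)×715.4 = 164.76
(1−α) = 164.76/385.32 = 0.4276;  α = 0.5724.
Bypass flow = 0.5724×715.4 = 409.5 tonne/day.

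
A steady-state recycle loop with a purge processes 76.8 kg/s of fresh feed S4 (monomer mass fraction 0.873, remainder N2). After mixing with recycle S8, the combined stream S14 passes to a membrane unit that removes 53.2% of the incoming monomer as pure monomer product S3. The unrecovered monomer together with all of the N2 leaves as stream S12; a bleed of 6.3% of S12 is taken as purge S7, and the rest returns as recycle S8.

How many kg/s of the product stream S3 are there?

monomer in S14: m_A = 76.8×0.873 + (1−0.063)·(1−0.532)·m_A, so m_A = 67.046/0.5615 = 119.41 kg/s.
Product S3 = 0.532×119.41 = 63.526 kg/s.

63.53 kg/s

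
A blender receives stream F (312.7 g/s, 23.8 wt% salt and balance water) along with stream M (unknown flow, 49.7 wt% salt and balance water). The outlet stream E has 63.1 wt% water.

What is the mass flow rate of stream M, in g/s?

Let M be the unknown flow. Total out = 312.7 + M.
water balance: 238.28 + 0.503·M = 0.631·(312.7 + M)
(0.503 − 0.631)·M = 0.631×312.7 − 238.28 = -40.964
M = -40.964 / -0.128 = 320.03 g/s

320 g/s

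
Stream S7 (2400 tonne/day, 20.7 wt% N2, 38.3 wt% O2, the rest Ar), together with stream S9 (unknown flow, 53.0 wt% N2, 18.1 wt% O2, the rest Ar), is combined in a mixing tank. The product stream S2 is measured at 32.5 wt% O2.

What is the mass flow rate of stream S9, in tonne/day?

966.7 tonne/day

Let S9 be the unknown flow. Total out = 2400 + S9.
O2 balance: 919.2 + 0.181·S9 = 0.325·(2400 + S9)
(0.181 − 0.325)·S9 = 0.325×2400 − 919.2 = -139.2
S9 = -139.2 / -0.144 = 966.67 tonne/day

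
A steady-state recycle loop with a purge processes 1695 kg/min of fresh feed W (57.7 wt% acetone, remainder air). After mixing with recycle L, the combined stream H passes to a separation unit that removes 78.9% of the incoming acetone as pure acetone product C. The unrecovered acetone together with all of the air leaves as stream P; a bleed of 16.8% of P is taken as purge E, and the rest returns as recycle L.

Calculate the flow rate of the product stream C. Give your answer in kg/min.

acetone in H: m_A = 1695×0.577 + (1−0.168)·(1−0.789)·m_A, so m_A = 978.01/0.8244 = 1186.3 kg/min.
Product C = 0.789×1186.3 = 935.96 kg/min.

936 kg/min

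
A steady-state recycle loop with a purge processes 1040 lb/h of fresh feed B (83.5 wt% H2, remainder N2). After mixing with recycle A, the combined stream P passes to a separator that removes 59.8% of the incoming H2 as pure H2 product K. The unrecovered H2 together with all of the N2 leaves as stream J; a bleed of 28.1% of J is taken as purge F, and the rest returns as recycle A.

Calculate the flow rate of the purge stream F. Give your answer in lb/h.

N2 enters only via B and leaves only via the purge: 1040×0.165 = 0.281×(N2 in J), and the separator passes all N2, so N2 in P = N2 in J = 610.68 lb/h.
H2 in P: m_A = 1040×0.835 + (1−0.281)·(1−0.598)·m_A, so m_A = 868.4/0.7110 = 1221.4 lb/h.
J = (1−0.598)×1221.4 + 610.68 = 1101.7 lb/h.
Purge F = 0.281×1101.7 = 309.58 lb/h.

309.6 lb/h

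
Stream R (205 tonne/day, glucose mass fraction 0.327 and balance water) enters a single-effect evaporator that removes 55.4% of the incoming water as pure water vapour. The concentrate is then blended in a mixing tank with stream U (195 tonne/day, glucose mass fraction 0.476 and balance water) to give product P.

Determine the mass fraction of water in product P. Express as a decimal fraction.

Vapour removed = 0.554×0.673×205 = 76.433 tonne/day; concentrate = 128.57 tonne/day.
water reaching the mixer = 61.532 (from concentrate) + 195×0.524 = 163.71 tonne/day.
Product flow = 128.57 + 195 = 323.57 tonne/day; water fraction = 0.506.

0.506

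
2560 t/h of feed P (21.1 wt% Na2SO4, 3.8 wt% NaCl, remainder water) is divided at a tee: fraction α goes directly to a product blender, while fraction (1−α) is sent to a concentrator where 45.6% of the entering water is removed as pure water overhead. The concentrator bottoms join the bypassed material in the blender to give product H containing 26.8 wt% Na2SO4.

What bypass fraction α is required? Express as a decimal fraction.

All 2560×0.211 = 540.16 t/h of Na2SO4 reaches H, so H = 540.16/0.268 = 2015.5 t/h and vapour = 544.48 t/h.
The evaporator receives (1−α)·2560 of feed at 0.751 water and removes 0.456 of that water:
0.456×0.751×(1−α)×2560 = 544.48
(1−α) = 544.48/876.69 = 0.6211;  α = 0.3789.

0.379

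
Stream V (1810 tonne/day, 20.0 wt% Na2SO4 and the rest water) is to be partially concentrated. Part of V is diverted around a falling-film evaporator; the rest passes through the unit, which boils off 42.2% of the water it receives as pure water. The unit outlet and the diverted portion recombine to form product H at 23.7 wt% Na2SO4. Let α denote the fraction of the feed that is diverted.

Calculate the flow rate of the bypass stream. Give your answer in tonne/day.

All 1810×0.200 = 362 tonne/day of Na2SO4 reaches H, so H = 362/0.237 = 1527.4 tonne/day and vapour = 282.57 tonne/day.
The evaporator receives (1−α)·1810 of feed at 0.800 water and removes 0.422 of that water:
0.422×0.800×(1−α)×1810 = 282.57
(1−α) = 282.57/611.06 = 0.4624;  α = 0.5376.
Bypass flow = 0.5376×1810 = 972.99 tonne/day.

973 tonne/day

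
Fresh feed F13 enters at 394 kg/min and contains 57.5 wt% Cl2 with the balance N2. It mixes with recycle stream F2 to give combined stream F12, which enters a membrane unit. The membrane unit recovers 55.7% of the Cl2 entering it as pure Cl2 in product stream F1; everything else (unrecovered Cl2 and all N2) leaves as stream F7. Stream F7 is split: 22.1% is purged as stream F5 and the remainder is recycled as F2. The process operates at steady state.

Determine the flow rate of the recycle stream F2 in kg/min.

709.6 kg/min

N2 enters only via F13 and leaves only via the purge: 394×0.425 = 0.221×(N2 in F7), and the membrane unit passes all N2, so N2 in F12 = N2 in F7 = 757.69 kg/min.
Cl2 in F12: m_A = 394×0.575 + (1−0.221)·(1−0.557)·m_A, so m_A = 226.55/0.6549 = 345.93 kg/min.
F7 = (1−0.557)×345.93 + 757.69 = 910.94 kg/min.
Recycle F2 = (1−0.221)×910.94 = 709.62 kg/min.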